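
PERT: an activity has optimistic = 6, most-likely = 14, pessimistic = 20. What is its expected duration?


te = (o + 4m + p) / 6
= (6 + 4×14 + 20) / 6
= (6 + 56 + 20) / 6
= 82 / 6
= 13.67


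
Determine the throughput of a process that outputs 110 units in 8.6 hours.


Throughput = units / time
= 110 / 8.6
= 12.8 units/hour


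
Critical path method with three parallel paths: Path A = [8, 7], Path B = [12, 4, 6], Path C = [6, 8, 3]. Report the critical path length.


Path A: 8 + 7 = 15
Path B: 12 + 4 + 6 = 22
Path C: 6 + 8 + 3 = 17
Critical path = longest = max(15, 22, 17)
= 22 (Path B)


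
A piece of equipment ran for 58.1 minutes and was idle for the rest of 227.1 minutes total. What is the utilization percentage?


Utilization = busy / total × 100
= 58.1 / 227.1 × 100
= 25.6%


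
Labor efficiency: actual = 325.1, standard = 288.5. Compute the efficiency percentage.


Efficiency = (actual / standard) × 100
= (325.1 / 288.5) × 100
= 112.7%


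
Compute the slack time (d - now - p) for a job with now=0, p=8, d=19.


Slack = due - current_time - processing
= 19 - 0 - 8
= 11


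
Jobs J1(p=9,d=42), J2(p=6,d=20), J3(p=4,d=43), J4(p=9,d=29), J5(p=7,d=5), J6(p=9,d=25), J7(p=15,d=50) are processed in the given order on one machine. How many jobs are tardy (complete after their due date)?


Completion vs due date:
  J1: C=9, d=42 → on time
  J2: C=15, d=20 → on time
  J3: C=19, d=43 → on time
  J4: C=28, d=29 → on time
  J5: C=35, d=5 → TARDY
  J6: C=44, d=25 → TARDY
  J7: C=59, d=50 → TARDY
Tardy jobs: J5, J6, J7
Count = 3


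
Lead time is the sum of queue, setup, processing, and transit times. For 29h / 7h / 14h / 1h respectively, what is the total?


Lead time = queue + setup + processing + transit
= 29 + 7 + 14 + 1
= 51 hours


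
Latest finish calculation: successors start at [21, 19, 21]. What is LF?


LF = min of all successor start times
Successors start at: [21, 19, 21]
LF = min(21, 19, 21)
= 19


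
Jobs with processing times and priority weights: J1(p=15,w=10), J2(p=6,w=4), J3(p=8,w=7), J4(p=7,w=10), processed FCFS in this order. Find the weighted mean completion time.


Completion times:
  J1: C=15, w×C=10×15=150
  J2: C=21, w×C=4×21=84
  J3: C=29, w×C=7×29=203
  J4: C=36, w×C=10×36=360
Sum w×C = 797
Sum w = 31
Weighted avg = 797/31
= 25.71


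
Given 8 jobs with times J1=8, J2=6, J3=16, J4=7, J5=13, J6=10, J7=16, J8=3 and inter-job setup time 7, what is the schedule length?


Makespan = Σ processing + (n-1) × setup
= (8 + 6 + 16 + 7 + 13 + 10 + 16 + 3) + (8-1)×7
= 79 + 49
= 128 time units


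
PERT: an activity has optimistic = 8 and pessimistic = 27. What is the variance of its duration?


σ² = ((p - o) / 6)² = (p - o)² / 36
= (27 - 8)² / 36
= 19² / 36
= 361 / 36
= 10.0278


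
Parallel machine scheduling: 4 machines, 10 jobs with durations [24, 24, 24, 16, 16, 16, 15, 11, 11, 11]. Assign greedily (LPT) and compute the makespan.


Jobs (LPT sorted): [24, 24, 24, 16, 16, 16, 15, 11, 11, 11]
Machines: 4
  J=24 → Machine 1 (load: 0+24=24)
  J=24 → Machine 2 (load: 0+24=24)
  J=24 → Machine 3 (load: 0+24=24)
  J=16 → Machine 4 (load: 0+16=16)
  J=16 → Machine 4 (load: 16+16=32)
  J=16 → Machine 1 (load: 24+16=40)
  J=15 → Machine 2 (load: 24+15=39)
  J=11 → Machine 3 (load: 24+11=35)
  J=11 → Machine 4 (load: 32+11=43)
  J=11 → Machine 3 (load: 35+11=46)
Machine loads: [40, 39, 46, 43]
Makespan = max = 46 time units


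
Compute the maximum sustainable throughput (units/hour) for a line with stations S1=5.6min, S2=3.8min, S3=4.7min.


Bottleneck = longest station time
Station times: [5.6, 3.8, 4.7]
Max = 5.6 min
Rate = 60 / 5.6
= 10.71 units/hour (bottleneck: 5.6min)


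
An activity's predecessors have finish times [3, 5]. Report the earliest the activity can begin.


ES = max of all predecessor completion times
Predecessors: [3, 5]
ES = max(3, 5)
= 5


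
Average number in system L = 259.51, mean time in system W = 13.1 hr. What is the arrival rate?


Little's law: L = λW → λ = L / W
= 259.51 / 13.1
= 19.81 per hour


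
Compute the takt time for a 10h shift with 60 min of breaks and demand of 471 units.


Available = 10×60 - 60 = 540 min
Takt time = 540 / 471
= 1.15 min/unit


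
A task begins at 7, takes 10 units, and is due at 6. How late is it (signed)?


Completion = 7 + 10 = 17
Lateness = C - d = 17 - 6
= 11


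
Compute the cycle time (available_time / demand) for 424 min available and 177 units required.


Cycle time = available time / demand
= 424 / 177
= 2.40 min/unit


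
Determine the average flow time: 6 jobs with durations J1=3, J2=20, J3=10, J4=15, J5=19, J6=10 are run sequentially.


Completion times:
  J1: completes at 3
  J2: completes at 23
  J3: completes at 33
  J4: completes at 48
  J5: completes at 67
  J6: completes at 77
Sum = 251
Average = 251/6
= 41.83


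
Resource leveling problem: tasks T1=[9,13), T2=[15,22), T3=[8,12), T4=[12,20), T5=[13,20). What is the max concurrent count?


Check each time point for overlaps:
  t=15: 3 tasks active (T2, T4, T5)
Max concurrent = 3


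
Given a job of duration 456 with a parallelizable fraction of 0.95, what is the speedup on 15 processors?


Amdahl's law: T_p = T × ((1-p) + p/N)
= 456 × ((1-0.95) + 0.95/15)
= 456 × (0.05 + 0.0633)
= 456 × 0.1133
= 51.68
Speedup = 456/51.68
= 8.82×


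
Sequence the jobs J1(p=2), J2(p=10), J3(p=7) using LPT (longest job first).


LPT: sort by longest processing time first
  J2: p=10
  J3: p=7
  J1: p=2
Order: J2 → J3 → J1


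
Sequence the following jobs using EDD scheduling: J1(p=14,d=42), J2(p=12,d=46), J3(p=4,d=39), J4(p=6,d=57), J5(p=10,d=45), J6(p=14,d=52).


EDD: sort by earliest due date
  J3: d=39, p=4
  J1: d=42, p=14
  J5: d=45, p=10
  J2: d=46, p=12
  J6: d=52, p=14
  J4: d=57, p=6
Order: J3 → J1 → J5 → J2 → J6 → J4


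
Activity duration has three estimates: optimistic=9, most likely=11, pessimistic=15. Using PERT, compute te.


te = (o + 4m + p) / 6
= (9 + 4×11 + 15) / 6
= (9 + 44 + 15) / 6
= 68 / 6
= 11.33


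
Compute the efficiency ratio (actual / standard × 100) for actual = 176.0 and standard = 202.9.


Efficiency = (actual / standard) × 100
= (176.0 / 202.9) × 100
= 86.7%


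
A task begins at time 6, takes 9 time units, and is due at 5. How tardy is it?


Completion = start + processing = 6 + 9 = 15
Tardiness = max(0, C - d) = max(0, 15 - 5)
= max(0, 10)
= 10


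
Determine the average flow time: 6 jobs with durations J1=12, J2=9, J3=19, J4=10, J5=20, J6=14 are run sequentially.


Completion times:
  J1: completes at 12
  J2: completes at 21
  J3: completes at 40
  J4: completes at 50
  J5: completes at 70
  J6: completes at 84
Sum = 277
Average = 277/6
= 46.17


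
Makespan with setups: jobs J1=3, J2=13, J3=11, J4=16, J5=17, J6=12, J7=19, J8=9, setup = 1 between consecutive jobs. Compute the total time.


Makespan = Σ processing + (n-1) × setup
= (3 + 13 + 11 + 16 + 17 + 12 + 19 + 9) + (8-1)×1
= 100 + 7
= 107 time units


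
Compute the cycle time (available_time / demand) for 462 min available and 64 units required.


Cycle time = available time / demand
= 462 / 64
= 7.22 min/unit


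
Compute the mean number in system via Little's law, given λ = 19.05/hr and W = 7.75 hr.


Little's law: L = λ × W
= 19.05 × 7.75
= 147.64


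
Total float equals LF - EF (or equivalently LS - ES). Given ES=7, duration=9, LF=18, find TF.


EF = ES + duration = 7 + 9 = 16
LS = LF - duration = 18 - 9 = 9
Total Float = LF - EF = 18 - 16
(or LS - ES = 9 - 7)
= 2


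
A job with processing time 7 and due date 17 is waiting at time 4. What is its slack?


Slack = due - current_time - processing
= 17 - 4 - 7
= 6


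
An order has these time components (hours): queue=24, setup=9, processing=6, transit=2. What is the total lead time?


Lead time = queue + setup + processing + transit
= 24 + 9 + 6 + 2
= 41 hours


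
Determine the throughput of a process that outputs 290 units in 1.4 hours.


Throughput = units / time
= 290 / 1.4
= 207.1 units/hour


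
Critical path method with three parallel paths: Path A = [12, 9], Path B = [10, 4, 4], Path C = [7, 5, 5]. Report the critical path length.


Path A: 12 + 9 = 21
Path B: 10 + 4 + 4 = 18
Path C: 7 + 5 + 5 = 17
Critical path = longest = max(21, 18, 17)
= 21 (Path A)


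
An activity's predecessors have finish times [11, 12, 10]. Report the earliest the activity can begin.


ES = max of all predecessor completion times
Predecessors: [11, 12, 10]
ES = max(11, 12, 10)
= 12


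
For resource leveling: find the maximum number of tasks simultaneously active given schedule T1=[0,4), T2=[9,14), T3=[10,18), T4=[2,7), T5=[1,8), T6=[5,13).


Check each time point for overlaps:
  t=2: 3 tasks active (T1, T4, T5)
Max concurrent = 3


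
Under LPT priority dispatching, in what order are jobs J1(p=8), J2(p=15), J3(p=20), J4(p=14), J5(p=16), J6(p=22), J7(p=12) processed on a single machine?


LPT: sort by longest processing time first
  J6: p=22
  J3: p=20
  J5: p=16
  J2: p=15
  J4: p=14
  J7: p=12
  J1: p=8
Order: J6 → J3 → J5 → J2 → J4 → J7 → J1


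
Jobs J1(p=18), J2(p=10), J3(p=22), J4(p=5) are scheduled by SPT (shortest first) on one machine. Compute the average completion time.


SPT order: J4 → J2 → J1 → J3
Completion times:
  J4: C=5
  J2: C=15
  J1: C=33
  J3: C=55
Sum = 108, n = 4
Mean flow = 108/4
= 27.00


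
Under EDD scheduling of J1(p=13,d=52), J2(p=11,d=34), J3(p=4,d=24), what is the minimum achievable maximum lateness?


EDD order: J3 → J2 → J1
Completion and lateness:
  J3: C=4, d=24, L=4-24=-20
  J2: C=15, d=34, L=15-34=-19
  J1: C=28, d=52, L=28-52=-24
Lmax = max(-20, -19, -24)
= -19


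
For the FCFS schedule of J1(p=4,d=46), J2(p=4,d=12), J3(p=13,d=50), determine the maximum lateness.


Lateness per job (L = C - d):
  J1: C=4, d=46, L=-42
  J2: C=8, d=12, L=-4
  J3: C=21, d=50, L=-29
Lmax = max(-42, -4, -29)
= -4


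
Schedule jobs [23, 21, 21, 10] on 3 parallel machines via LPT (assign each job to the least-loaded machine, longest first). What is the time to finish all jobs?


Jobs (LPT sorted): [23, 21, 21, 10]
Machines: 3
  J=23 → Machine 1 (load: 0+23=23)
  J=21 → Machine 2 (load: 0+21=21)
  J=21 → Machine 3 (load: 0+21=21)
  J=10 → Machine 2 (load: 21+10=31)
Machine loads: [23, 31, 21]
Makespan = max = 31 time units


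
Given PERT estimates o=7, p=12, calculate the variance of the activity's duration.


σ² = ((p - o) / 6)² = (p - o)² / 36
= (12 - 7)² / 36
= 5² / 36
= 25 / 36
= 0.6944


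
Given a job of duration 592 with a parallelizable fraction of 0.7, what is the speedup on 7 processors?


Amdahl's law: T_p = T × ((1-p) + p/N)
= 592 × ((1-0.7) + 0.7/7)
= 592 × (0.30 + 0.1000)
= 592 × 0.4000
= 236.80
Speedup = 592/236.80
= 2.50×


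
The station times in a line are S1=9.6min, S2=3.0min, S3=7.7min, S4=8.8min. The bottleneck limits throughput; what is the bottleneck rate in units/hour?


Bottleneck = longest station time
Station times: [9.6, 3.0, 7.7, 8.8]
Max = 9.6 min
Rate = 60 / 9.6
= 6.25 units/hour (bottleneck: 9.6min)


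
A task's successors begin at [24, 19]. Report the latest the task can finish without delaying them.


LF = min of all successor start times
Successors start at: [24, 19]
LF = min(24, 19)
= 19


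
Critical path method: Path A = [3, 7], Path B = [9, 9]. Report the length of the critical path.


Path A: 3 + 7 = 10
Path B: 9 + 9 = 18
Critical path = longest = max(10, 18)
= 18 (Path B)


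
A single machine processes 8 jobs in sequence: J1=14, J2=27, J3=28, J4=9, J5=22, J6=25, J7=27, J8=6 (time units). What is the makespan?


Sequential makespan: sum all processing times
= 14 + 27 + 28 + 9 + 22 + 25 + 27 + 6
= 158 time units


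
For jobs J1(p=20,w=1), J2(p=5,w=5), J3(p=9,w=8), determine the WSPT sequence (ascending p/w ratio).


WSPT (Smith's rule): sort by p/w ascending
  J2: p/w = 5/5 = 1.000
  J3: p/w = 9/8 = 1.125
  J1: p/w = 20/1 = 20.000
Order: J2 → J3 → J1


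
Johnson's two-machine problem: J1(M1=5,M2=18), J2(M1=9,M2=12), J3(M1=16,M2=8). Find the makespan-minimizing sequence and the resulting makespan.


Johnson's rule:
Group 1 (M1≤M2, sort by M1): ['J1', 'J2']
Group 2 (M1>M2, sort desc M2): ['J3']
Sequence: J1 → J2 → J3
Makespan calculation:
  J1: M1 done=5, M2 done=23
  J2: M1 done=14, M2 done=35
  J3: M1 done=30, M2 done=43
= Sequence: J1 → J2 → J3, Makespan: 43


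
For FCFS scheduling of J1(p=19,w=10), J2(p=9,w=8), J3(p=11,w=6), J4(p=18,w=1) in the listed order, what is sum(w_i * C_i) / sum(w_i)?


Completion times:
  J1: C=19, w×C=10×19=190
  J2: C=28, w×C=8×28=224
  J3: C=39, w×C=6×39=234
  J4: C=57, w×C=1×57=57
Sum w×C = 705
Sum w = 25
Weighted avg = 705/25
= 28.20


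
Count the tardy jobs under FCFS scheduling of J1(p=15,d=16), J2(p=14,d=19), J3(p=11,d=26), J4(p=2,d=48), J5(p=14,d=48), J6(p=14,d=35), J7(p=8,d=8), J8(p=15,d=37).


Completion vs due date:
  J1: C=15, d=16 → on time
  J2: C=29, d=19 → TARDY
  J3: C=40, d=26 → TARDY
  J4: C=42, d=48 → on time
  J5: C=56, d=48 → TARDY
  J6: C=70, d=35 → TARDY
  J7: C=78, d=8 → TARDY
  J8: C=93, d=37 → TARDY
Tardy jobs: J2, J3, J5, J6, J7, J8
Count = 6


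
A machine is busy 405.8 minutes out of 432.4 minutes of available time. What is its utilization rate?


Utilization = busy / total × 100
= 405.8 / 432.4 × 100
= 93.8%


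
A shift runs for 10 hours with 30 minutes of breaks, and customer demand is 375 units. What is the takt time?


Available = 10×60 - 30 = 570 min
Takt time = 570 / 375
= 1.52 min/unit


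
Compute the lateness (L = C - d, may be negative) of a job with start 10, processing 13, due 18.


Completion = 10 + 13 = 23
Lateness = C - d = 23 - 18
= 5


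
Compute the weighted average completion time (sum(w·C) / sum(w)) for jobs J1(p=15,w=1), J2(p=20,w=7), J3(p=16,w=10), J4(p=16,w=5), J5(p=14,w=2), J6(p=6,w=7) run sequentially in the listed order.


Completion times:
  J1: C=15, w×C=1×15=15
  J2: C=35, w×C=7×35=245
  J3: C=51, w×C=10×51=510
  J4: C=67, w×C=5×67=335
  J5: C=81, w×C=2×81=162
  J6: C=87, w×C=7×87=609
Sum w×C = 1876
Sum w = 32
Weighted avg = 1876/32
= 58.62


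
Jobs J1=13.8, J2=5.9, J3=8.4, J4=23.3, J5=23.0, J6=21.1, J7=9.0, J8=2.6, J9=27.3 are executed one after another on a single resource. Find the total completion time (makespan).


Sequential makespan: sum all processing times
= 13.8 + 5.9 + 8.4 + 23.3 + 23.0 + 21.1 + 9.0 + 2.6 + 27.3
= 134.4 time units


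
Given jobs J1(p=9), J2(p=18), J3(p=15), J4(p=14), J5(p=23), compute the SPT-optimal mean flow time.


SPT order: J1 → J4 → J3 → J2 → J5
Completion times:
  J1: C=9
  J4: C=23
  J3: C=38
  J2: C=56
  J5: C=79
Sum = 205, n = 5
Mean flow = 205/5
= 41.00


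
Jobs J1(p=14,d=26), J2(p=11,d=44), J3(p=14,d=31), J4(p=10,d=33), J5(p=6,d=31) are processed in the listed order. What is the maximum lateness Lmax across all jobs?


Lateness per job (L = C - d):
  J1: C=14, d=26, L=-12
  J2: C=25, d=44, L=-19
  J3: C=39, d=31, L=8
  J4: C=49, d=33, L=16
  J5: C=55, d=31, L=24
Lmax = max(-12, -19, 8, 16, 24)
= 24


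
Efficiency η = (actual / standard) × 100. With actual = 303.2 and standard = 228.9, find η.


Efficiency = (actual / standard) × 100
= (303.2 / 228.9) × 100
= 132.5%


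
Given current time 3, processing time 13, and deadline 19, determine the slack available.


Slack = due - current_time - processing
= 19 - 3 - 13
= 3


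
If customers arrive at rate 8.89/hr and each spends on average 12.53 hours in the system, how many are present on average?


Little's law: L = λ × W
= 8.89 × 12.53
= 111.39


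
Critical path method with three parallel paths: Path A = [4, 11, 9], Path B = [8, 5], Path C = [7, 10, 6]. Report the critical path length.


Path A: 4 + 11 + 9 = 24
Path B: 8 + 5 = 13
Path C: 7 + 10 + 6 = 23
Critical path = longest = max(24, 13, 23)
= 24 (Path A)


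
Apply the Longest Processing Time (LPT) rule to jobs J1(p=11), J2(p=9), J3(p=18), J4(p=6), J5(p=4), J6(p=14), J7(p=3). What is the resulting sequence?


LPT: sort by longest processing time first
  J3: p=18
  J6: p=14
  J1: p=11
  J2: p=9
  J4: p=6
  J5: p=4
  J7: p=3
Order: J3 → J6 → J1 → J2 → J4 → J5 → J7


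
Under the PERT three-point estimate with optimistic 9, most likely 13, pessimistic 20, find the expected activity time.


te = (o + 4m + p) / 6
= (9 + 4×13 + 20) / 6
= (9 + 52 + 20) / 6
= 81 / 6
= 13.50


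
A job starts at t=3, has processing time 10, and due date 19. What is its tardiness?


Completion = start + processing = 3 + 10 = 13
Tardiness = max(0, C - d) = max(0, 13 - 19)
= max(0, -6)
= 0


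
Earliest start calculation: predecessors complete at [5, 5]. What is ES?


ES = max of all predecessor completion times
Predecessors: [5, 5]
ES = max(5, 5)
= 5


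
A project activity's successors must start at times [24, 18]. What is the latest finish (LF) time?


LF = min of all successor start times
Successors start at: [24, 18]
LF = min(24, 18)
= 18


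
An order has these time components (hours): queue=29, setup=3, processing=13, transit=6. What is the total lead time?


Lead time = queue + setup + processing + transit
= 29 + 3 + 13 + 6
= 51 hours


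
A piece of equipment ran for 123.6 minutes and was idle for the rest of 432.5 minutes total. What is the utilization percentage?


Utilization = busy / total × 100
= 123.6 / 432.5 × 100
= 28.6%


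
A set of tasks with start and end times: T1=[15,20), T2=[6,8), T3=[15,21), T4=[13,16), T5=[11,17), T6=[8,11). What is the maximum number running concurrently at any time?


Check each time point for overlaps:
  t=15: 4 tasks active (T1, T3, T4, T5)
Max concurrent = 4


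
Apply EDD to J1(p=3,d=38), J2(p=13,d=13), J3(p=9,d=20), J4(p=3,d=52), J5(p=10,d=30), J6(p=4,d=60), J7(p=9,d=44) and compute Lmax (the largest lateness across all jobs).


EDD order: J2 → J3 → J5 → J1 → J7 → J4 → J6
Completion and lateness:
  J2: C=13, d=13, L=13-13=0
  J3: C=22, d=20, L=22-20=2
  J5: C=32, d=30, L=32-30=2
  J1: C=35, d=38, L=35-38=-3
  J7: C=44, d=44, L=44-44=0
  J4: C=47, d=52, L=47-52=-5
  J6: C=51, d=60, L=51-60=-9
Lmax = max(0, 2, 2, -3, 0, -5, -9)
= 2


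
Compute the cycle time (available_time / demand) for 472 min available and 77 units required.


Cycle time = available time / demand
= 472 / 77
= 6.13 min/unit


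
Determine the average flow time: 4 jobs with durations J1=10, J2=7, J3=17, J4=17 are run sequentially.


Completion times:
  J1: completes at 10
  J2: completes at 17
  J3: completes at 34
  J4: completes at 51
Sum = 112
Average = 112/4
= 28.00


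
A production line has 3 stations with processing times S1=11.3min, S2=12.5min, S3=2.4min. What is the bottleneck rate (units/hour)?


Bottleneck = longest station time
Station times: [11.3, 12.5, 2.4]
Max = 12.5 min
Rate = 60 / 12.5
= 4.80 units/hour (bottleneck: 12.5min)


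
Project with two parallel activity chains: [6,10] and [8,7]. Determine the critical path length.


Path A: 6 + 10 = 16
Path B: 8 + 7 = 15
Critical path = longest = max(16, 15)
= 16 (Path A)


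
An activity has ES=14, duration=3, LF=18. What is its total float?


EF = ES + duration = 14 + 3 = 17
LS = LF - duration = 18 - 3 = 15
Total Float = LF - EF = 18 - 17
(or LS - ES = 15 - 14)
= 1


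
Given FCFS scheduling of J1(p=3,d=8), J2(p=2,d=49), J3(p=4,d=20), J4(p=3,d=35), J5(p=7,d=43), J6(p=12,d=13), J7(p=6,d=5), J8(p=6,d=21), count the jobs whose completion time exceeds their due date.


Completion vs due date:
  J1: C=3, d=8 → on time
  J2: C=5, d=49 → on time
  J3: C=9, d=20 → on time
  J4: C=12, d=35 → on time
  J5: C=19, d=43 → on time
  J6: C=31, d=13 → TARDY
  J7: C=37, d=5 → TARDY
  J8: C=43, d=21 → TARDY
Tardy jobs: J6, J7, J8
Count = 3


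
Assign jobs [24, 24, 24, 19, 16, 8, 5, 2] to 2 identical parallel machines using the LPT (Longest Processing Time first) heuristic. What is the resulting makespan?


Jobs (LPT sorted): [24, 24, 24, 19, 16, 8, 5, 2]
Machines: 2
  J=24 → Machine 1 (load: 0+24=24)
  J=24 → Machine 2 (load: 0+24=24)
  J=24 → Machine 1 (load: 24+24=48)
  J=19 → Machine 2 (load: 24+19=43)
  J=16 → Machine 2 (load: 43+16=59)
  J=8 → Machine 1 (load: 48+8=56)
  J=5 → Machine 1 (load: 56+5=61)
  J=2 → Machine 2 (load: 59+2=61)
Machine loads: [61, 61]
Makespan = max = 61 time units


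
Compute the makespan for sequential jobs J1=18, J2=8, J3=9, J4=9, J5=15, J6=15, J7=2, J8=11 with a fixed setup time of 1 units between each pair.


Makespan = Σ processing + (n-1) × setup
= (18 + 8 + 9 + 9 + 15 + 15 + 2 + 11) + (8-1)×1
= 87 + 7
= 94 time units


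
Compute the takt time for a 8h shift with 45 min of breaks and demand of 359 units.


Available = 8×60 - 45 = 435 min
Takt time = 435 / 359
= 1.21 min/unit


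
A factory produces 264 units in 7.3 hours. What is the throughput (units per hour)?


Throughput = units / time
= 264 / 7.3
= 36.2 units/hour


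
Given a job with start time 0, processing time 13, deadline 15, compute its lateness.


Completion = 0 + 13 = 13
Lateness = C - d = 13 - 15
= -2


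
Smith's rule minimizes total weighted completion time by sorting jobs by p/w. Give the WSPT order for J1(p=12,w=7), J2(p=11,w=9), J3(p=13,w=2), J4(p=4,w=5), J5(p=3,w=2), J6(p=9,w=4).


WSPT (Smith's rule): sort by p/w ascending
  J4: p/w = 4/5 = 0.800
  J2: p/w = 11/9 = 1.222
  J5: p/w = 3/2 = 1.500
  J1: p/w = 12/7 = 1.714
  J6: p/w = 9/4 = 2.250
  J3: p/w = 13/2 = 6.500
Order: J4 → J2 → J5 → J1 → J6 → J3


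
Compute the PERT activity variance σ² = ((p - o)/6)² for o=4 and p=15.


σ² = ((p - o) / 6)² = (p - o)² / 36
= (15 - 4)² / 36
= 11² / 36
= 121 / 36
= 3.3611


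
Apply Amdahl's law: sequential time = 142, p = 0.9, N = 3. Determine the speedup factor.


Amdahl's law: T_p = T × ((1-p) + p/N)
= 142 × ((1-0.9) + 0.9/3)
= 142 × (0.10 + 0.3000)
= 142 × 0.4000
= 56.80
Speedup = 142/56.80
= 2.50×


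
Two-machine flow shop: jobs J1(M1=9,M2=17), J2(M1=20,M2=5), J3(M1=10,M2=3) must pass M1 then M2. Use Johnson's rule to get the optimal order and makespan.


Johnson's rule:
Group 1 (M1≤M2, sort by M1): ['J1']
Group 2 (M1>M2, sort desc M2): ['J2', 'J3']
Sequence: J1 → J2 → J3
Makespan calculation:
  J1: M1 done=9, M2 done=26
  J2: M1 done=29, M2 done=34
  J3: M1 done=39, M2 done=42
= Sequence: J1 → J2 → J3, Makespan: 42


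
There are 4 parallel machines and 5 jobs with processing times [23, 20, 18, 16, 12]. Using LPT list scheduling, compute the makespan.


Jobs (LPT sorted): [23, 20, 18, 16, 12]
Machines: 4
  J=23 → Machine 1 (load: 0+23=23)
  J=20 → Machine 2 (load: 0+20=20)
  J=18 → Machine 3 (load: 0+18=18)
  J=16 → Machine 4 (load: 0+16=16)
  J=12 → Machine 4 (load: 16+12=28)
Machine loads: [23, 20, 18, 28]
Makespan = max = 28 time units


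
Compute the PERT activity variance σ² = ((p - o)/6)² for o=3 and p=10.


σ² = ((p - o) / 6)² = (p - o)² / 36
= (10 - 3)² / 36
= 7² / 36
= 49 / 36
= 1.3611


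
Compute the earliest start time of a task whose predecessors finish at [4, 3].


ES = max of all predecessor completion times
Predecessors: [4, 3]
ES = max(4, 3)
= 4


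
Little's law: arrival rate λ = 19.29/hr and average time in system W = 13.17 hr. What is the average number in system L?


Little's law: L = λ × W
= 19.29 × 13.17
= 254.05


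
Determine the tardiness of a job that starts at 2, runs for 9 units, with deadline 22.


Completion = start + processing = 2 + 9 = 11
Tardiness = max(0, C - d) = max(0, 11 - 22)
= max(0, -11)
= 0


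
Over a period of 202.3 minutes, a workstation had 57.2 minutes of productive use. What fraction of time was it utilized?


Utilization = busy / total × 100
= 57.2 / 202.3 × 100
= 28.3%


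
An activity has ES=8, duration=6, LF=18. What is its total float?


EF = ES + duration = 8 + 6 = 14
LS = LF - duration = 18 - 6 = 12
Total Float = LF - EF = 18 - 14
(or LS - ES = 12 - 8)
= 4


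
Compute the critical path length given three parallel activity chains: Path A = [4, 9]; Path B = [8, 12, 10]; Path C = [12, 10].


Path A: 4 + 9 = 13
Path B: 8 + 12 + 10 = 30
Path C: 12 + 10 = 22
Critical path = longest = max(13, 30, 22)
= 30 (Path B)


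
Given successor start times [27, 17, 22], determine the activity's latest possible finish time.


LF = min of all successor start times
Successors start at: [27, 17, 22]
LF = min(27, 17, 22)
= 17


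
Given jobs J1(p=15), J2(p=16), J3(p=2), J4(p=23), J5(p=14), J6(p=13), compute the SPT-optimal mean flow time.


SPT order: J3 → J6 → J5 → J1 → J2 → J4
Completion times:
  J3: C=2
  J6: C=15
  J5: C=29
  J1: C=44
  J2: C=60
  J4: C=83
Sum = 233, n = 6
Mean flow = 233/6
= 38.83


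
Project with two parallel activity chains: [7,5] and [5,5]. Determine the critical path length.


Path A: 7 + 5 = 12
Path B: 5 + 5 = 10
Critical path = longest = max(12, 10)
= 12 (Path A)


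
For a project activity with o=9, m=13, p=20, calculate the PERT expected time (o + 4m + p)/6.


te = (o + 4m + p) / 6
= (9 + 4×13 + 20) / 6
= (9 + 52 + 20) / 6
= 81 / 6
= 13.50


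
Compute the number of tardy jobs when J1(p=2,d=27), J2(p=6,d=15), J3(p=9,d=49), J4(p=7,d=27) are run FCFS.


Completion vs due date:
  J1: C=2, d=27 → on time
  J2: C=8, d=15 → on time
  J3: C=17, d=49 → on time
  J4: C=24, d=27 → on time
Tardy jobs: none
Count = 0


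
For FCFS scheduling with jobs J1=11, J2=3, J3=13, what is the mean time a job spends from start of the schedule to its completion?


Completion times:
  J1: completes at 11
  J2: completes at 14
  J3: completes at 27
Sum = 52
Average = 52/3
= 17.33


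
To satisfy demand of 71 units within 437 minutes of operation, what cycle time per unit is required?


Cycle time = available time / demand
= 437 / 71
= 6.15 min/unit


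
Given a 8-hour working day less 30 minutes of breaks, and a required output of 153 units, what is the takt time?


Available = 8×60 - 30 = 450 min
Takt time = 450 / 153
= 2.94 min/unit


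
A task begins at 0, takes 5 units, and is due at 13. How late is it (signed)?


Completion = 0 + 5 = 5
Lateness = C - d = 5 - 13
= -8


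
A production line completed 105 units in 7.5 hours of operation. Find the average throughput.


Throughput = units / time
= 105 / 7.5
= 14.0 units/hour


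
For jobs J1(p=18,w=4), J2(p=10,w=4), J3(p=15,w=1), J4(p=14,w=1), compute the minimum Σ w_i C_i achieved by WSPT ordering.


WSPT order (by p/w): J2 → J1 → J4 → J3
  J2: C=10, w·C=4×10=40
  J1: C=28, w·C=4×28=112
  J4: C=42, w·C=1×42=42
  J3: C=57, w·C=1×57=57
Σ w·C = 251
= 251


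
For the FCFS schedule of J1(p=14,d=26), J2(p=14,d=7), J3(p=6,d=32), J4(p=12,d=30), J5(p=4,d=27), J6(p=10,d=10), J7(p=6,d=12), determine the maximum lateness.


Lateness per job (L = C - d):
  J1: C=14, d=26, L=-12
  J2: C=28, d=7, L=21
  J3: C=34, d=32, L=2
  J4: C=46, d=30, L=16
  J5: C=50, d=27, L=23
  J6: C=60, d=10, L=50
  J7: C=66, d=12, L=54
Lmax = max(-12, 21, 2, 16, 23, 50, 54)
= 54


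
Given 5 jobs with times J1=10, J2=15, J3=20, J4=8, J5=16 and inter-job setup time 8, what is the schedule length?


Makespan = Σ processing + (n-1) × setup
= (10 + 15 + 20 + 8 + 16) + (5-1)×8
= 69 + 32
= 101 time units


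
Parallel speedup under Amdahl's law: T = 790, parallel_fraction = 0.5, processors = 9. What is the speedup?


Amdahl's law: T_p = T × ((1-p) + p/N)
= 790 × ((1-0.5) + 0.5/9)
= 790 × (0.50 + 0.0556)
= 790 × 0.5556
= 438.89
Speedup = 790/438.89
= 1.80×


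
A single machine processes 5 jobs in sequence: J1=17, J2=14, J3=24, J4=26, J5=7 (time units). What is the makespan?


Sequential makespan: sum all processing times
= 17 + 14 + 24 + 26 + 7
= 88 time units


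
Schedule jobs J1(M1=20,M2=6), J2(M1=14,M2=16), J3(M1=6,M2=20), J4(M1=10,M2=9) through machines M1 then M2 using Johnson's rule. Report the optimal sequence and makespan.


Johnson's rule:
Group 1 (M1≤M2, sort by M1): ['J3', 'J2']
Group 2 (M1>M2, sort desc M2): ['J4', 'J1']
Sequence: J3 → J2 → J4 → J1
Makespan calculation:
  J3: M1 done=6, M2 done=26
  J2: M1 done=20, M2 done=42
  J4: M1 done=30, M2 done=51
  J1: M1 done=50, M2 done=57
= Sequence: J3 → J2 → J4 → J1, Makespan: 57


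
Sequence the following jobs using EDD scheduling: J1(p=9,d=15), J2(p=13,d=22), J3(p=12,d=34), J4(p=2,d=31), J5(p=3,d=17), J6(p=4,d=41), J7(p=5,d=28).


EDD: sort by earliest due date
  J1: d=15, p=9
  J5: d=17, p=3
  J2: d=22, p=13
  J7: d=28, p=5
  J4: d=31, p=2
  J3: d=34, p=12
  J6: d=41, p=4
Order: J1 → J5 → J2 → J7 → J4 → J3 → J6


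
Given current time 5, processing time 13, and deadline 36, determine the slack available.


Slack = due - current_time - processing
= 36 - 5 - 13
= 18


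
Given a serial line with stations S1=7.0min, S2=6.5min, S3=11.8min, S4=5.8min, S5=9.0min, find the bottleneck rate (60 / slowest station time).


Bottleneck = longest station time
Station times: [7.0, 6.5, 11.8, 5.8, 9.0]
Max = 11.8 min
Rate = 60 / 11.8
= 5.08 units/hour (bottleneck: 11.8min)


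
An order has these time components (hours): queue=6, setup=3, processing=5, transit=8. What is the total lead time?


Lead time = queue + setup + processing + transit
= 6 + 3 + 5 + 8
= 22 hours


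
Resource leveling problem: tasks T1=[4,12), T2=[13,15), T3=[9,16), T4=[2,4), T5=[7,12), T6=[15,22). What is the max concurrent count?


Check each time point for overlaps:
  t=9: 3 tasks active (T1, T3, T5)
Max concurrent = 3


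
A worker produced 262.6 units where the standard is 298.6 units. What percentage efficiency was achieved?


Efficiency = (actual / standard) × 100
= (262.6 / 298.6) × 100
= 87.9%


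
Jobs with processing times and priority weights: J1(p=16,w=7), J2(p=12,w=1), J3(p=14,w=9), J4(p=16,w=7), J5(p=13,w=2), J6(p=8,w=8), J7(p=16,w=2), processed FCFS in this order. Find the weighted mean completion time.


Completion times:
  J1: C=16, w×C=7×16=112
  J2: C=28, w×C=1×28=28
  J3: C=42, w×C=9×42=378
  J4: C=58, w×C=7×58=406
  J5: C=71, w×C=2×71=142
  J6: C=79, w×C=8×79=632
  J7: C=95, w×C=2×95=190
Sum w×C = 1888
Sum w = 36
Weighted avg = 1888/36
= 52.44


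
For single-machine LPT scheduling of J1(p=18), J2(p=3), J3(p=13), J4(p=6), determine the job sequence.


LPT: sort by longest processing time first
  J1: p=18
  J3: p=13
  J4: p=6
  J2: p=3
Order: J1 → J3 → J4 → J2


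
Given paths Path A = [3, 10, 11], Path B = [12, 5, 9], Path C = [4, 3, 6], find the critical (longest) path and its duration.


Path A: 3 + 10 + 11 = 24
Path B: 12 + 5 + 9 = 26
Path C: 4 + 3 + 6 = 13
Critical path = longest = max(24, 26, 13)
= 26 (Path B)


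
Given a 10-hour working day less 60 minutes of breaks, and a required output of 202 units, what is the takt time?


Available = 10×60 - 60 = 540 min
Takt time = 540 / 202
= 2.67 min/unit


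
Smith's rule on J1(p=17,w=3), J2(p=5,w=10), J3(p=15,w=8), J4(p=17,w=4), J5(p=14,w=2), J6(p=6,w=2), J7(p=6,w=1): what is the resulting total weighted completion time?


WSPT order (by p/w): J2 → J3 → J6 → J4 → J1 → J7 → J5
  J2: C=5, w·C=10×5=50
  J3: C=20, w·C=8×20=160
  J6: C=26, w·C=2×26=52
  J4: C=43, w·C=4×43=172
  J1: C=60, w·C=3×60=180
  J7: C=66, w·C=1×66=66
  J5: C=80, w·C=2×80=160
Σ w·C = 840
= 840


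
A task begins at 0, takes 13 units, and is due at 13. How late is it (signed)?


Completion = 0 + 13 = 13
Lateness = C - d = 13 - 13
= 0


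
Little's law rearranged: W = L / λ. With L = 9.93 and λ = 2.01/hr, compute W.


Little's law: L = λW → W = L / λ
= 9.93 / 2.01
= 4.94 hours


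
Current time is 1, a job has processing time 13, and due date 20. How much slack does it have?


Slack = due - current_time - processing
= 20 - 1 - 13
= 6


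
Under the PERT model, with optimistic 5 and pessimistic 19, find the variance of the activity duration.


σ² = ((p - o) / 6)² = (p - o)² / 36
= (19 - 5)² / 36
= 14² / 36
= 196 / 36
= 5.4444


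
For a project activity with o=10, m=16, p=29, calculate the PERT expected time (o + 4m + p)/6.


te = (o + 4m + p) / 6
= (10 + 4×16 + 29) / 6
= (10 + 64 + 29) / 6
= 103 / 6
= 17.17


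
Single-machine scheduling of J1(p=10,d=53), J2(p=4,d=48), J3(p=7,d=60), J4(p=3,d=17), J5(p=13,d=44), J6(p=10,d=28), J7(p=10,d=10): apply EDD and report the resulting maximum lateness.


EDD order: J7 → J4 → J6 → J5 → J2 → J1 → J3
Completion and lateness:
  J7: C=10, d=10, L=10-10=0
  J4: C=13, d=17, L=13-17=-4
  J6: C=23, d=28, L=23-28=-5
  J5: C=36, d=44, L=36-44=-8
  J2: C=40, d=48, L=40-48=-8
  J1: C=50, d=53, L=50-53=-3
  J3: C=57, d=60, L=57-60=-3
Lmax = max(0, -4, -5, -8, -8, -3, -3)
= 0


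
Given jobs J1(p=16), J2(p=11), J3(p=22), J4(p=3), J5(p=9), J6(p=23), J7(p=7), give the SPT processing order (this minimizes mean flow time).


SPT: sort by shortest processing time
  J4: p=3
  J7: p=7
  J5: p=9
  J2: p=11
  J1: p=16
  J3: p=22
  J6: p=23
Order: J4 → J7 → J5 → J2 → J1 → J3 → J6


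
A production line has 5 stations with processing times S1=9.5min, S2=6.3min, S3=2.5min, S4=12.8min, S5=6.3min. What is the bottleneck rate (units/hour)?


Bottleneck = longest station time
Station times: [9.5, 6.3, 2.5, 12.8, 6.3]
Max = 12.8 min
Rate = 60 / 12.8
= 4.69 units/hour (bottleneck: 12.8min)


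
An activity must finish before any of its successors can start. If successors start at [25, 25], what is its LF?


LF = min of all successor start times
Successors start at: [25, 25]
LF = min(25, 25)
= 25


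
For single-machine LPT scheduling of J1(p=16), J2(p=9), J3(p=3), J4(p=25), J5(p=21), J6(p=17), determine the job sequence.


LPT: sort by longest processing time first
  J4: p=25
  J5: p=21
  J6: p=17
  J1: p=16
  J2: p=9
  J3: p=3
Order: J4 → J5 → J6 → J1 → J2 → J3


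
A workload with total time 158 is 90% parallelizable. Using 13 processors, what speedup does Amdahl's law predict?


Amdahl's law: T_p = T × ((1-p) + p/N)
= 158 × ((1-0.9) + 0.9/13)
= 158 × (0.10 + 0.0692)
= 158 × 0.1692
= 26.74
Speedup = 158/26.74
= 5.91×


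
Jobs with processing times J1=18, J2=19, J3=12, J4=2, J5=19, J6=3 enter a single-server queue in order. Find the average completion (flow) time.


Completion times:
  J1: completes at 18
  J2: completes at 37
  J3: completes at 49
  J4: completes at 51
  J5: completes at 70
  J6: completes at 73
Sum = 298
Average = 298/6
= 49.67


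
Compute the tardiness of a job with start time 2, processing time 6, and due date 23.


Completion = start + processing = 2 + 6 = 8
Tardiness = max(0, C - d) = max(0, 8 - 23)
= max(0, -15)
= 0


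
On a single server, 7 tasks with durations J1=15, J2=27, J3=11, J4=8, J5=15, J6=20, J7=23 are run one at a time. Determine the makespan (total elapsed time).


Sequential makespan: sum all processing times
= 15 + 27 + 11 + 8 + 15 + 20 + 23
= 119 time units


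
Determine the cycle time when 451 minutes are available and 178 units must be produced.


Cycle time = available time / demand
= 451 / 178
= 2.53 min/unit


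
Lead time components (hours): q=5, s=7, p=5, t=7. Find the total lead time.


Lead time = queue + setup + processing + transit
= 5 + 7 + 5 + 7
= 24 hours


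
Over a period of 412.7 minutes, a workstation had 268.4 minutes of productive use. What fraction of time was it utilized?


Utilization = busy / total × 100
= 268.4 / 412.7 × 100
= 65.0%


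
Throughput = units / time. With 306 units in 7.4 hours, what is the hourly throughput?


Throughput = units / time
= 306 / 7.4
= 41.4 units/hour


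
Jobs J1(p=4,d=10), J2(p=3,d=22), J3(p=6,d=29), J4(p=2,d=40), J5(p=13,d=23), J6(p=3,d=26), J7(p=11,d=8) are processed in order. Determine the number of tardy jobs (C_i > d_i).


Completion vs due date:
  J1: C=4, d=10 → on time
  J2: C=7, d=22 → on time
  J3: C=13, d=29 → on time
  J4: C=15, d=40 → on time
  J5: C=28, d=23 → TARDY
  J6: C=31, d=26 → TARDY
  J7: C=42, d=8 → TARDY
Tardy jobs: J5, J6, J7
Count = 3


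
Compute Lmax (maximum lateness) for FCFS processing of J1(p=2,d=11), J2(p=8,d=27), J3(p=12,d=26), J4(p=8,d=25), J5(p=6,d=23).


Lateness per job (L = C - d):
  J1: C=2, d=11, L=-9
  J2: C=10, d=27, L=-17
  J3: C=22, d=26, L=-4
  J4: C=30, d=25, L=5
  J5: C=36, d=23, L=13
Lmax = max(-9, -17, -4, 5, 13)
= 13


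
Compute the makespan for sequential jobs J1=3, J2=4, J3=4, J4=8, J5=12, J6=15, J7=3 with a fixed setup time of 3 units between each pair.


Makespan = Σ processing + (n-1) × setup
= (3 + 4 + 4 + 8 + 12 + 15 + 3) + (7-1)×3
= 49 + 18
= 67 time units


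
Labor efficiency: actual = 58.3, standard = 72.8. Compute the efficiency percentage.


Efficiency = (actual / standard) × 100
= (58.3 / 72.8) × 100
= 80.1%


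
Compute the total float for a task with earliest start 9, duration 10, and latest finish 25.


EF = ES + duration = 9 + 10 = 19
LS = LF - duration = 25 - 10 = 15
Total Float = LF - EF = 25 - 19
(or LS - ES = 15 - 9)
= 6


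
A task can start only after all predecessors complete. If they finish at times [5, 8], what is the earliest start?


ES = max of all predecessor completion times
Predecessors: [5, 8]
ES = max(5, 8)
= 8


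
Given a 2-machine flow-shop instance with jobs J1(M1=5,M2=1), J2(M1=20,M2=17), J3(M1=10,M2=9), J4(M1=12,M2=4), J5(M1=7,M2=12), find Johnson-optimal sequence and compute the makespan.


Johnson's rule:
Group 1 (M1≤M2, sort by M1): ['J5']
Group 2 (M1>M2, sort desc M2): ['J2', 'J3', 'J4', 'J1']
Sequence: J5 → J2 → J3 → J4 → J1
Makespan calculation:
  J5: M1 done=7, M2 done=19
  J2: M1 done=27, M2 done=44
  J3: M1 done=37, M2 done=53
  J4: M1 done=49, M2 done=57
  J1: M1 done=54, M2 done=58
= Sequence: J5 → J2 → J3 → J4 → J1, Makespan: 58


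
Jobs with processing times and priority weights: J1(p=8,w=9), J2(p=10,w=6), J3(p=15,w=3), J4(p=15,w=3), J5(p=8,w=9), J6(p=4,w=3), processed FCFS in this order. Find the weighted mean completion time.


Completion times:
  J1: C=8, w×C=9×8=72
  J2: C=18, w×C=6×18=108
  J3: C=33, w×C=3×33=99
  J4: C=48, w×C=3×48=144
  J5: C=56, w×C=9×56=504
  J6: C=60, w×C=3×60=180
Sum w×C = 1107
Sum w = 33
Weighted avg = 1107/33
= 33.55


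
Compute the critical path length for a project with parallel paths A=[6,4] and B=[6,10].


Path A: 6 + 4 = 10
Path B: 6 + 10 = 16
Critical path = longest = max(10, 16)
= 16 (Path B)


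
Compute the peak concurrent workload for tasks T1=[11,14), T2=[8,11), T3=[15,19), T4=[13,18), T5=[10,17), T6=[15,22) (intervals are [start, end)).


Check each time point for overlaps:
  t=15: 4 tasks active (T3, T4, T5, T6)
Max concurrent = 4


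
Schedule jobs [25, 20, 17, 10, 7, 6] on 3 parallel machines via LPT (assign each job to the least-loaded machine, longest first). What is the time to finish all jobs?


Jobs (LPT sorted): [25, 20, 17, 10, 7, 6]
Machines: 3
  J=25 → Machine 1 (load: 0+25=25)
  J=20 → Machine 2 (load: 0+20=20)
  J=17 → Machine 3 (load: 0+17=17)
  J=10 → Machine 3 (load: 17+10=27)
  J=7 → Machine 2 (load: 20+7=27)
  J=6 → Machine 1 (load: 25+6=31)
Machine loads: [31, 27, 27]
Makespan = max = 31 time units


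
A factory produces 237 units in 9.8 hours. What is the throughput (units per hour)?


Throughput = units / time
= 237 / 9.8
= 24.2 units/hour


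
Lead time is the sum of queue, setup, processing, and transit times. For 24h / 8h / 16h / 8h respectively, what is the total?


Lead time = queue + setup + processing + transit
= 24 + 8 + 16 + 8
= 56 hours
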